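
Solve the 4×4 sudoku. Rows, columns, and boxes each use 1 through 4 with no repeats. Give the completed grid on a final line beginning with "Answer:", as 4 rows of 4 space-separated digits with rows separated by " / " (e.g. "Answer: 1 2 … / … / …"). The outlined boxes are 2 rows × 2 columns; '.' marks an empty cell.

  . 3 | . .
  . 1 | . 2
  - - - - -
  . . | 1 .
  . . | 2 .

Step 1. [r2c1∈{4}] r2c1 is down to just 4, so r2c1=4.
Step 2. [r4c2∈{4}] r4c2's peers cover all but 4. So r4c2=4.
Step 3. [r3c4∈{3,4}] row 3 places 4 nowhere but r3c4 ⇒ r3c4=4.
Step 4. [r3c1∈{2,3}] 3 has one home in row 3: r3c1, so r3c1=3.
Step 5. [r4c4∈{3}] r4c4 is down to just 3, so r4c4=3.
Step 6. [r1c3∈{4}] nothing but 4 survives at r1c3, so r1c3=4.
Step 7. [r2c3∈{3}] r2c3 is down to just 3. So r2c3=3.
Step 8. [r1c1∈{2}] only 2 remains possible at r1c1, so r1c1=2.
Step 9. [r3c2∈{2}] only 2 remains possible at r3c2. So r3c2=2.
Step 10. [r1c4∈{1}] only 1 remains possible at r1c4. So r1c4=1.
Step 11. [r4c1∈{1}] r4c1 is down to just 1, so r4c1=1.

Answer: 2 3 4 1 / 4 1 3 2 / 3 2 1 4 / 1 4 2 3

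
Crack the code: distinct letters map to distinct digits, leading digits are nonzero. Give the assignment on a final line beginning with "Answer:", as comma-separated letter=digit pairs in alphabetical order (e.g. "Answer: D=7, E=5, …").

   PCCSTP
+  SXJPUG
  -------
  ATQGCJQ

Step 1. [A] the sum has 7 digits but both addends have 6; that extra leading digit A is the final carry, namely 1, so A=1.
Step 2. [col 1: P + G ≡ Q (mod 10)] Q=9 is one option consistent with column 1 (P + G ≡ Q (mod 10), carry-in 0) — take it. So Q=9.
Step 3. [col 1: P + G ≡ Q (mod 10)] column 1 (P + G ≡ Q (mod 10), carry-in 0) doesn't pin G yet; pick G=4 and continue, so G=4.
Step 4. [col 1: P + G ≡ Q (mod 10)] column 1: given G=4, Q=9, carry-in 0, and digits 1,4,9 already taken and all letters distinct, P+G≡Q (mod 10) forces P=5. So P=5.
Step 5. [col 2: T + U ≡ J (mod 10)] no forcing yet in column 2 (carry-in 0); T=2 is free and consistent — try it, so T=2.
Step 6. [col 2: T + U ≡ J (mod 10)] several values work for J in column 2 (T + U ≡ J (mod 10), carry-in 0); try J=0. So J=0.
Step 7. [col 2: T + U ≡ J (mod 10)] from column 2 (T=2, J=0, carry-in 0, digits 0,1,2,4,5,9 already taken and all letters distinct): U must equal 8 ⇒ U=8.
Step 8. [col 3: S + P ≡ C (mod 10)] column 3 reads S+P+carry(1)=C with P=5; with digits 0,1,2,4,5,8,9 already taken and all letters distinct, the only value for S is 7 ⇒ S=7.
Step 9. [col 3: S + P ≡ C (mod 10)] from column 3 (S=7, P=5, carry-in 1, digits 0,1,2,4,5,7,8,9 already taken and all letters distinct): C must equal 3. So C=3.
Step 10. [col 5: C + X ≡ Q (mod 10)] column 5 reads C+X+carry(0)=Q with C=3, Q=9; with digits 0,1,2,3,4,5,7,8,9 already taken and all letters distinct, the only value for X is 6 ⇒ X=6.

Answer: A=1, C=3, G=4, J=0, P=5, Q=9, S=7, T=2, U=8, X=6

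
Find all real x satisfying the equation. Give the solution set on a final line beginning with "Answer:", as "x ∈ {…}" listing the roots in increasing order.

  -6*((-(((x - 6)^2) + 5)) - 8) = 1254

Step 1. [-6*((-(((x - 6)^2) + 5)) - 8) = 1254] LHS = -6·(…); ÷-6 both sides, so div: (-(((x - 6)^2) + 5)) - 8 = -209.
Step 2. [(-(((x - 6)^2) + 5)) - 8 = -209] 8 comes off first (add 8). So sub: -(((x - 6)^2) + 5) = -201.
Step 3. [-(((x - 6)^2) + 5) = -201] leading − — multiply by −1, so neg: ((x - 6)^2) + 5 = 201.
Step 4. [((x - 6)^2) + 5 = 201] the outer +5 inverts by subtracting 5, so sub: (x - 6)^2 = 196.
Step 5. [(x - 6)^2 = 196] 196 ≥ 0, LHS is (·)² — take ±√. So sqrt: x - 6 = 14 or -14.
Step 6. [x - 6 = 14 or -14] the outer -6 inverts by adding 6, so sub: x = 20 or -8.

Answer: x ∈ {-8, 20}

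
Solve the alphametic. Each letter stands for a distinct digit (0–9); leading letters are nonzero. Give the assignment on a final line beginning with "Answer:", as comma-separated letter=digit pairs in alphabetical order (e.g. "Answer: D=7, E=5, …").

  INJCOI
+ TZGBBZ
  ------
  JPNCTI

Step 1. [col 1: I + Z ≡ I (mod 10)] from column 1 (nothing yet, carry-in 0, all letters distinct, none taken yet): Z must equal 0, so Z=0.
Step 2. [col 1: I + Z ≡ I (mod 10)] no forcing yet in column 1 (carry-in 0); I=6 is free and consistent — try it. So I=6.
Step 3. [col 2: O + B ≡ T (mod 10)] column 2 (O + B ≡ T (mod 10), carry-in 0) doesn't pin O yet; pick O=2 and continue ⇒ O=2.
Step 4. [col 2: O + B ≡ T (mod 10)] no forcing yet in column 2 (carry-in 0); B=9 is free and consistent — try it, so B=9.
Step 5. [col 2: O + B ≡ T (mod 10)] in column 2 we have O+B≡T with carry-in 0; given O=2, B=9 and digits 0,2,6,9 already taken and all letters distinct, that pins T to 1, so T=1.
Step 6. [col 3: C + B ≡ C (mod 10)] C=8 is one option consistent with column 3 (C + B ≡ C (mod 10), carry-in 1) — take it, so C=8.
Step 7. [col 4: J + G ≡ N (mod 10)] in column 4 we have J+G≡N with carry-in 1; given nothing yet and digits 0,1,2,6,8,9 already taken and all letters distinct, that pins N to 3 ⇒ N=3.
Step 8. [col 4: J + G ≡ N (mod 10)] no forcing yet in column 4 (carry-in 1); G=5 is free and consistent — try it. So G=5.
Step 9. [col 4: J + G ≡ N (mod 10)] in column 4 we have J+G≡N with carry-in 1; given G=5, N=3 and digits 0,1,2,3,5,6,8,9 already taken and all letters distinct, that pins J to 7, so J=7.
Step 10. [col 5: N + Z ≡ P (mod 10)] column 5 reads N+Z+carry(1)=P with N=3, Z=0; with digits 0,1,2,3,5,6,7,8,9 already taken and all letters distinct, the only value for P is 4. So P=4.

Answer: B=9, C=8, G=5, I=6, J=7, N=3, O=2, P=4, T=1, Z=0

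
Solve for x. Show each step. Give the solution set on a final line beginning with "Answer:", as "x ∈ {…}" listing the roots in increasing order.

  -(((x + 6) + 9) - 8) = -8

Step 1. [-(((x + 6) + 9) - 8) = -8] flip signs both sides. So neg: ((x + 6) + 9) - 8 = 8.
Step 2. [((x + 6) + 9) - 8 = 8] peel the -8: add 8 from each side, so sub: (x + 6) + 9 = 16.
Step 3. [(x + 6) + 9 = 16] the outer +9 inverts by subtracting 9 ⇒ sub: x + 6 = 7.
Step 4. [x + 6 = 7] peel the +6: subtract 6 from each side, so sub: x = 1.

Answer: x ∈ {1}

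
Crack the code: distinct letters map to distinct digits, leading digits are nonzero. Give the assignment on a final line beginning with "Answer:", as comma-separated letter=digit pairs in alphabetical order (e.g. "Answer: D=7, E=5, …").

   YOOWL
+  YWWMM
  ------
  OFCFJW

Step 1. [col 1: L + M ≡ W (mod 10)] no forcing yet in column 1 (carry-in 0); M=4 is free and consistent — try it, so M=4.
Step 2. [O] the sum has 6 digits but both addends have 5; that extra leading digit O is the final carry, namely 1 ⇒ O=1.
Step 3. [col 1: L + M ≡ W (mod 10)] W=6 is one option consistent with column 1 (L + M ≡ W (mod 10), carry-in 0) — take it. So W=6.
Step 4. [col 1: L + M ≡ W (mod 10)] in column 1 we have L+M≡W with carry-in 0; given M=4, W=6 and digits 1,4,6 already taken and all letters distinct, that pins L to 2, so L=2.
Step 5. [col 2: W + M ≡ J (mod 10)] in column 2 we have W+M≡J with carry-in 0; given W=6, M=4 and digits 1,2,4,6 already taken and all letters distinct, that pins J to 0 ⇒ J=0.
Step 6. [col 3: O + W ≡ F (mod 10)] column 3 reads O+W+carry(1)=F with O=1, W=6; with digits 0,1,2,4,6 already taken and all letters distinct, the only value for F is 8, so F=8.
Step 7. [col 4: O + W ≡ C (mod 10)] column 4: given O=1, W=6, carry-in 0, and digits 0,1,2,4,6,8 already taken and all letters distinct, O+W≡C (mod 10) forces C=7 ⇒ C=7.
Step 8. [col 5: Y + Y ≡ F (mod 10)] from column 5 (F=8, carry-in 0, digits 0,1,2,4,6,7,8 already taken and all letters distinct): Y must equal 9, so Y=9.

Answer: C=7, F=8, J=0, L=2, M=4, O=1, W=6, Y=9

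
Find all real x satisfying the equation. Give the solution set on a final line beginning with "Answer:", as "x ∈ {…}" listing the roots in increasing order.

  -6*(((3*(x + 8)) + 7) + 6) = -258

Step 1. [-6*(((3*(x + 8)) + 7) + 6) = -258] divide by the outer -6, so div: ((3*(x + 8)) + 7) + 6 = 43.
Step 2. [((3*(x + 8)) + 7) + 6 = 43] +6 is outermost — subtract 6 both sides. So sub: (3*(x + 8)) + 7 = 37.
Step 3. [(3*(x + 8)) + 7 = 37] peel the +7: subtract 7 from each side. So sub: 3*(x + 8) = 30.
Step 4. [3*(x + 8) = 30] 3 out front; divide by 3 ⇒ div: x + 8 = 10.
Step 5. [x + 8 = 10] subtract 8: x sits inside (… + 8) ⇒ sub: x = 2.

Answer: x ∈ {2}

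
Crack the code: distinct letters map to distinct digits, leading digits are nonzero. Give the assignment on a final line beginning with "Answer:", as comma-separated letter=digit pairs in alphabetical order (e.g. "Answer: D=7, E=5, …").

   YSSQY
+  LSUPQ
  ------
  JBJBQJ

Step 1. [col 1: Y + Q ≡ J (mod 10)] Q=8 is one option consistent with column 1 (Y + Q ≡ J (mod 10), carry-in 0) — take it, so Q=8.
Step 2. [col 1: Y + Q ≡ J (mod 10)] several values work for J in column 1 (Y + Q ≡ J (mod 10), carry-in 0); try J=1 ⇒ J=1.
Step 3. [col 1: Y + Q ≡ J (mod 10)] in column 1 we have Y+Q≡J with carry-in 0; given Q=8, J=1 and digits 1,8 already taken and all letters distinct, that pins Y to 3. So Y=3.
Step 4. [col 2: Q + P ≡ Q (mod 10)] from column 2 (Q=8, carry-in 1, digits 1,3,8 already taken and all letters distinct): P must equal 9 ⇒ P=9.
Step 5. [col 3: S + U ≡ B (mod 10)] no forcing yet in column 3 (carry-in 1); S=5 is free and consistent — try it ⇒ S=5.
Step 6. [col 3: S + U ≡ B (mod 10)] no forcing yet in column 3 (carry-in 1); U=4 is free and consistent — try it, so U=4.
Step 7. [col 3: S + U ≡ B (mod 10)] in column 3 we have S+U≡B with carry-in 1; given S=5, U=4 and digits 1,3,4,5,8,9 already taken and all letters distinct, that pins B to 0. So B=0.
Step 8. [col 5: Y + L ≡ B (mod 10)] column 5: given Y=3, B=0, carry-in 1, and digits 0,1,3,4,5,8,9 already taken and all letters distinct, Y+L≡B (mod 10) forces L=6 ⇒ L=6.

Answer: B=0, J=1, L=6, P=9, Q=8, S=5, U=4, Y=3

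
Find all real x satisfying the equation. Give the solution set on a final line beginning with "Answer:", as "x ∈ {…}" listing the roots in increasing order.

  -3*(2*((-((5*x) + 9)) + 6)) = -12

Step 1. [-3*(2*((-((5*x) + 9)) + 6)) = -12] leading coefficient -3: divide by -3 ⇒ div: 2*((-((5*x) + 9)) + 6) = 4.
Step 2. [2*((-((5*x) + 9)) + 6) = 4] divide by the outer 2, so div: (-((5*x) + 9)) + 6 = 2.
Step 3. [(-((5*x) + 9)) + 6 = 2] subtract 6: x sits inside (… + 6). So sub: -((5*x) + 9) = -4.
Step 4. [-((5*x) + 9) = -4] flip signs both sides ⇒ neg: (5*x) + 9 = 4.
Step 5. [(5*x) + 9 = 4] +9 is outermost — subtract 9 both sides ⇒ sub: 5*x = -5.
Step 6. [5*x = -5] 5 out front; divide by 5, so div: x = -1.

Answer: x ∈ {-1}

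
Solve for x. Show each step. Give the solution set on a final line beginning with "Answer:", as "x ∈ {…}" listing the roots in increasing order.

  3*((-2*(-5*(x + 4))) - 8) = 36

Step 1. [3*((-2*(-5*(x + 4))) - 8) = 36] divide by the outer 3, so div: (-2*(-5*(x + 4))) - 8 = 12.
Step 2. [(-2*(-5*(x + 4))) - 8 = 12] peel the -8: add 8 from each side ⇒ sub: -2*(-5*(x + 4)) = 20.
Step 3. [-2*(-5*(x + 4)) = 20] -2·(inner) — divide through by -2. So div: -5*(x + 4) = -10.
Step 4. [-5*(x + 4) = -10] -5·(inner) — divide through by -5, so div: x + 4 = 2.
Step 5. [x + 4 = 2] 4 comes off first (subtract 4) ⇒ sub: x = -2.

Answer: x ∈ {-2}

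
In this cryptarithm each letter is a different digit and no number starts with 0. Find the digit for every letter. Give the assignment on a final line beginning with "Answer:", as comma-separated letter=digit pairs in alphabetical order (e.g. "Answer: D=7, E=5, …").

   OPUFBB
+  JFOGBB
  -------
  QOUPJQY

Step 1. [col 1: B + B ≡ Y (mod 10)] column 1 (B + B ≡ Y (mod 10), carry-in 0) doesn't pin Y yet; pick Y=0 and continue, so Y=0.
Step 2. [col 1: B + B ≡ Y (mod 10)] in column 1 we have B+B≡Y with carry-in 0; given Y=0 and digits 0 already taken and all letters distinct, that pins B to 5 ⇒ B=5.
Step 3. [col 2: B + B ≡ Q (mod 10)] in column 2 we have B+B≡Q with carry-in 1; given B=5 and digits 0,5 already taken and all letters distinct, that pins Q to 1 ⇒ Q=1.
Step 4. [col 3: F + G ≡ J (mod 10)] column 3 (F + G ≡ J (mod 10), carry-in 1) doesn't pin F yet; pick F=6 and continue ⇒ F=6.
Step 5. [col 3: F + G ≡ J (mod 10)] J=9 is one option consistent with column 3 (F + G ≡ J (mod 10), carry-in 1) — take it, so J=9.
Step 6. [col 3: F + G ≡ J (mod 10)] column 3 reads F+G+carry(1)=J with F=6, J=9; with digits 0,1,5,6,9 already taken and all letters distinct, the only value for G is 2 ⇒ G=2.
Step 7. [col 4: U + O ≡ P (mod 10)] in column 4 we have U+O≡P with carry-in 0; given nothing yet and digits 0,1,2,5,6,9 already taken and all letters distinct, that pins P to 7. So P=7.
Step 8. [col 4: U + O ≡ P (mod 10)] no forcing yet in column 4 (carry-in 0); O=4 is free and consistent — try it, so O=4.
Step 9. [col 4: U + O ≡ P (mod 10)] column 4 reads U+O+carry(0)=P with O=4, P=7; with digits 0,1,2,4,5,6,7,9 already taken and all letters distinct, the only value for U is 3. So U=3.

Answer: B=5, F=6, G=2, J=9, O=4, P=7, Q=1, U=3, Y=0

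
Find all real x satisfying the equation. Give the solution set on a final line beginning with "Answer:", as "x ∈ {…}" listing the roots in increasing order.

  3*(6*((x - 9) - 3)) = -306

Step 1. [3*(6*((x - 9) - 3)) = -306] leading coefficient 3: divide by 3. So div: 6*((x - 9) - 3) = -102.
Step 2. [6*((x - 9) - 3) = -102] 6·(inner) — divide through by 6. So div: (x - 9) - 3 = -17.
Step 3. [(x - 9) - 3 = -17] -3 is outermost — add 3 both sides ⇒ sub: x - 9 = -14.
Step 4. [x - 9 = -14] the outer -9 inverts by adding 9, so sub: x = -5.

Answer: x ∈ {-5}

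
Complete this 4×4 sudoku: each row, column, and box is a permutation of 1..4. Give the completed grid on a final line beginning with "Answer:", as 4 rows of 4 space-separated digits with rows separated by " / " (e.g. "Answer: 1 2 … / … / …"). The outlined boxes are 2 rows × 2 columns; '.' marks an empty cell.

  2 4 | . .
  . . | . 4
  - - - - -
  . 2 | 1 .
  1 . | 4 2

Step 1. [r2c1∈{3}] nothing but 3 survives at r2c1 ⇒ r2c1=3.
Step 2. [r1c4∈{1,3}] 1 has one home in row 1: r1c4. So r1c4=1.
Step 3. [r2c3∈{2}] r2c3 is down to just 2. So r2c3=2.
Step 4. [r3c1∈{4}] nothing but 4 survives at r3c1. So r3c1=4.
Step 5. [r4c2∈{3}] r4c2's peers cover all but 3 ⇒ r4c2=3.
Step 6. [r3c4∈{3}] only 3 remains possible at r3c4 ⇒ r3c4=3.
Step 7. [r1c3∈{3}] only 3 remains possible at r1c3, so r1c3=3.
Step 8. [r2c2∈{1}] only 1 remains possible at r2c2. So r2c2=1.

Answer: 2 4 3 1 / 3 1 2 4 / 4 2 1 3 / 1 3 4 2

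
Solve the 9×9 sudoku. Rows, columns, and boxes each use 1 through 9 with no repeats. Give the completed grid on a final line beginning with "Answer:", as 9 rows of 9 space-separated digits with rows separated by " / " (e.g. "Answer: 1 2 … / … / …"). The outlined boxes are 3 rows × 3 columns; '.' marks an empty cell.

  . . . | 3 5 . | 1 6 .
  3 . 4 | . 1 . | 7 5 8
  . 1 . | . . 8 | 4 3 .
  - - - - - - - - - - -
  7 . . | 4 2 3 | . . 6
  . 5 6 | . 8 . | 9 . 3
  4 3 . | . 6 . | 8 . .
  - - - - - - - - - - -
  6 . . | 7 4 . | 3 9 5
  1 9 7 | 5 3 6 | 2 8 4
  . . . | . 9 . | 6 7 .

Step 1. [r5c1∈{2}] r5c1 has the single candidate 2 ⇒ r5c1=2.
Step 2. [r5c4∈{1}] r5c4 has the single candidate 1 ⇒ r5c4=1.
Step 3. [r4c3∈{1,8,9}] r4c3 is the only open cell in row 4 admitting 9. So r4c3=9.
Step 4. [r9c4∈{2,8}] col 4 places 8 nowhere but r9c4 ⇒ r9c4=8.
Step 5. [r6c9∈{1,2,7}] col 9 places 7 nowhere but r6c9 ⇒ r6c9=7.
Step 6. [r1c1∈{8,9}] in col 1, 8 fits only at r1c1, so r1c1=8.
Step 7. [r1c3∈{2}] r1c3 has the single candidate 2. So r1c3=2.
Step 8. [r6c4∈{9}] nothing but 9 survives at r6c4 ⇒ r6c4=9.
Step 9. [r9c1∈{5}] r9c1 has the single candidate 5 ⇒ r9c1=5.
Step 10. [r3c4∈{2,6}] across row 3, 6 lands solely at r3c4. So r3c4=6.
Step 11. [r7c6∈{1,2}] row 7 places 1 nowhere but r7c6 ⇒ r7c6=1.
Step 12. [r9c6∈{2}] r9c6's peers cover all but 2, so r9c6=2.
Step 13. [r1c6∈{4,7,9}] row 1 places 4 nowhere but r1c6. So r1c6=4.
Step 14. [r4c8∈{1}] r4c8 is down to just 1, so r4c8=1.
Step 15. [r3c9∈{2,9}] row 3 places 2 nowhere but r3c9 ⇒ r3c9=2.
Step 16. [r7c3∈{8}] nothing but 8 survives at r7c3. So r7c3=8.
Step 17. [r1c2∈{7}] r1c2 is down to just 7, so r1c2=7.
Step 18. [r7c2∈{2}] r7c2 is down to just 2 ⇒ r7c2=2.
Step 19. [r3c3∈{5}] r3c3 has the single candidate 5 ⇒ r3c3=5.
Step 20. [r6c8∈{2}] only 2 remains possible at r6c8 ⇒ r6c8=2.
Step 21. [r4c2∈{8}] nothing but 8 survives at r4c2. So r4c2=8.
Step 22. [r4c7∈{5}] r4c7 has the single candidate 5, so r4c7=5.
Step 23. [r9c2∈{4}] r9c2 is down to just 4. So r9c2=4.
Step 24. [r5c6∈{7}] r5c6 is down to just 7 ⇒ r5c6=7.
Step 25. [r6c6∈{5}] nothing but 5 survives at r6c6, so r6c6=5.
Step 26. [r5c8∈{4}] nothing but 4 survives at r5c8. So r5c8=4.
Step 27. [r9c9∈{1}] only 1 remains possible at r9c9. So r9c9=1.
Step 28. [r6c3∈{1}] nothing but 1 survives at r6c3 ⇒ r6c3=1.
Step 29. [r2c2∈{6}] r2c2 has the single candidate 6, so r2c2=6.
Step 30. [r3c1∈{9}] r3c1's peers cover all but 9. So r3c1=9.
Step 31. [r1c9∈{9}] r1c9 is down to just 9, so r1c9=9.
Step 32. [r2c4∈{2}] r2c4's peers cover all but 2. So r2c4=2.
Step 33. [r3c5∈{7}] nothing but 7 survives at r3c5 ⇒ r3c5=7.
Step 34. [r2c6∈{9}] r2c6 is down to just 9, so r2c6=9.
Step 35. [r9c3∈{3}] r9c3 has the single candidate 3. So r9c3=3.

Answer: 8 7 2 3 5 4 1 6 9 / 3 6 4 2 1 9 7 5 8 / 9 1 5 6 7 8 4 3 2 / 7 8 9 4 2 3 5 1 6 / 2 5 6 1 8 7 9 4 3 / 4 3 1 9 6 5 8 2 7 / 6 2 8 7 4 1 3 9 5 / 1 9 7 5 3 6 2 8 4 / 5 4 3 8 9 2 6 7 1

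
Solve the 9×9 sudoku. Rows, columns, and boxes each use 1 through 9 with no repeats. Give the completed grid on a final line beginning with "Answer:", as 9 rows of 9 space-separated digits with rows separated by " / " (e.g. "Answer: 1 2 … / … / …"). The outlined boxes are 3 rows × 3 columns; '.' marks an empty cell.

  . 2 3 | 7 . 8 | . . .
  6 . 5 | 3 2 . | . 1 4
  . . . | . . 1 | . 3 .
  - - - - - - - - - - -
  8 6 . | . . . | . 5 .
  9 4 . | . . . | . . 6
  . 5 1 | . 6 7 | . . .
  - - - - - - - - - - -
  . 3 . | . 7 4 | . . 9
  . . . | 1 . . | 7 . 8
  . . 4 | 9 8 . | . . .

Step 1. [r2c2∈{7,8,9}] r2c2 is the only open cell in row 2 admitting 7 ⇒ r2c2=7.
Step 2. [r1c9∈{5}] nothing but 5 survives at r1c9. So r1c9=5.
Step 3. [r2c7∈{8,9}] 8 has one home in row 2: r2c7 ⇒ r2c7=8.
Step 4. [r5c8∈{2,7,8}] r5c8 is the only open cell in col 8 admitting 7. So r5c8=7.
Step 5. [r5c3∈{2}] only 2 remains possible at r5c3, so r5c3=2.
Step 6. [r3c4∈{4,5,6}] across box 2, 6 lands solely at r3c4 ⇒ r3c4=6.
Step 7. [r9c2∈{1}] nothing but 1 survives at r9c2, so r9c2=1.
Step 8. [r7c7∈{1,2,5,6}] in row 7, 1 fits only at r7c7, so r7c7=1.
Step 9. [r5c7∈{3}] only 3 remains possible at r5c7 ⇒ r5c7=3.
Step 10. [r6c9∈{2}] r6c9 is down to just 2 ⇒ r6c9=2.
Step 11. [r9c7∈{2,5,6}] r9c7 is the only open cell in col 7 admitting 5 ⇒ r9c7=5.
Step 12. [r3c5∈{4,5,9}] 5 has one home in row 3: r3c5. So r3c5=5.
Step 13. [r8c8∈{2,4,6}] 4 has one home in row 8: r8c8 ⇒ r8c8=4.
Step 14. [r1c5∈{4,9}] in box 2, 4 fits only at r1c5. So r1c5=4.
Step 15. [r4c5∈{1,3,9}] col 5 places 9 nowhere but r4c5. So r4c5=9.
Step 16. [r4c6∈{2,3}] row 4 places 3 nowhere but r4c6. So r4c6=3.
Step 17. [r5c6∈{5}] r5c6 is down to just 5. So r5c6=5.
Step 18. [r1c7∈{6,9}] across col 7, 6 lands solely at r1c7. So r1c7=6.
Step 19. [r7c4∈{2,5}] r7c4 is the only open cell in col 4 admitting 5, so r7c4=5.
Step 20. [r7c1∈{2}] only 2 remains possible at r7c1, so r7c1=2.
Step 21. [r1c8∈{9}] r1c8 is down to just 9 ⇒ r1c8=9.
Step 22. [r7c8∈{6}] nothing but 6 survives at r7c8, so r7c8=6.
Step 23. [r3c2∈{8,9}] in col 2, 8 fits only at r3c2, so r3c2=8.
Step 24. [r4c7∈{4}] r4c7's peers cover all but 4. So r4c7=4.
Step 25. [r8c3∈{6,9}] col 3 places 6 nowhere but r8c3. So r8c3=6.
Step 26. [r9c8∈{2}] only 2 remains possible at r9c8 ⇒ r9c8=2.
Step 27. [r5c4∈{8}] r5c4's peers cover all but 8, so r5c4=8.
Step 28. [r3c9∈{7}] nothing but 7 survives at r3c9, so r3c9=7.
Step 29. [r2c6∈{9}] only 9 remains possible at r2c6, so r2c6=9.
Step 30. [r9c9∈{3}] only 3 remains possible at r9c9, so r9c9=3.
Step 31. [r4c3∈{7}] only 7 remains possible at r4c3. So r4c3=7.
Step 32. [r8c2∈{9}] r8c2 is down to just 9, so r8c2=9.
Step 33. [r8c5∈{3}] r8c5's peers cover all but 3. So r8c5=3.
Step 34. [r8c1∈{5}] nothing but 5 survives at r8c1. So r8c1=5.
Step 35. [r9c6∈{6}] only 6 remains possible at r9c6 ⇒ r9c6=6.
Step 36. [r6c4∈{4}] r6c4 is down to just 4 ⇒ r6c4=4.
Step 37. [r9c1∈{7}] r9c1 has the single candidate 7, so r9c1=7.
Step 38. [r6c7∈{9}] r6c7 is down to just 9. So r6c7=9.
Step 39. [r6c8∈{8}] nothing but 8 survives at r6c8 ⇒ r6c8=8.
Step 40. [r3c3∈{9}] r3c3 is down to just 9, so r3c3=9.
Step 41. [r4c4∈{2}] only 2 remains possible at r4c4 ⇒ r4c4=2.
Step 42. [r5c5∈{1}] only 1 remains possible at r5c5 ⇒ r5c5=1.
Step 43. [r1c1∈{1}] r1c1's peers cover all but 1. So r1c1=1.
Step 44. [r6c1∈{3}] r6c1 is down to just 3. So r6c1=3.
Step 45. [r3c7∈{2}] r3c7 is down to just 2 ⇒ r3c7=2.
Step 46. [r3c1∈{4}] only 4 remains possible at r3c1. So r3c1=4.
Step 47. [r8c6∈{2}] r8c6's peers cover all but 2. So r8c6=2.
Step 48. [r7c3∈{8}] nothing but 8 survives at r7c3 ⇒ r7c3=8.
Step 49. [r4c9∈{1}] r4c9 is down to just 1 ⇒ r4c9=1.

Answer: 1 2 3 7 4 8 6 9 5 / 6 7 5 3 2 9 8 1 4 / 4 8 9 6 5 1 2 3 7 / 8 6 7 2 9 3 4 5 1 / 9 4 2 8 1 5 3 7 6 / 3 5 1 4 6 7 9 8 2 / 2 3 8 5 7 4 1 6 9 / 5 9 6 1 3 2 7 4 8 / 7 1 4 9 8 6 5 2 3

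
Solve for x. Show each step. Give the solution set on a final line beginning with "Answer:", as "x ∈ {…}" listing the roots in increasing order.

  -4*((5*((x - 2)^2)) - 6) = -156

Step 1. [-4*((5*((x - 2)^2)) - 6) = -156] divide by the outer -4. So div: (5*((x - 2)^2)) - 6 = 39.
Step 2. [(5*((x - 2)^2)) - 6 = 39] add 6: x sits inside (… - 6), so sub: 5*((x - 2)^2) = 45.
Step 3. [5*((x - 2)^2) = 45] 5·(inner) — divide through by 5, so div: (x - 2)^2 = 9.
Step 4. [(x - 2)^2 = 9] 9 ≥ 0, LHS is (·)² — take ±√, so sqrt: x - 2 = 3 or -3.
Step 5. [x - 2 = 3 or -3] 2 comes off first (add 2), so sub: x = 5 or -1.

Answer: x ∈ {-1, 5}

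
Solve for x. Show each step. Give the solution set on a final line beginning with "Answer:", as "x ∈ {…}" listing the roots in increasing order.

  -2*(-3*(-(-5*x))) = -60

Step 1. [-2*(-3*(-(-5*x))) = -60] leading coefficient -2: divide by -2 ⇒ div: -3*(-(-5*x)) = 30.
Step 2. [-3*(-(-5*x)) = 30] -3 out front; divide by -3. So div: -(-5*x) = -10.
Step 3. [-(-5*x) = -10] flip signs both sides. So neg: -5*x = 10.
Step 4. [-5*x = 10] -5 out front; divide by -5, so div: x = -2.

Answer: x ∈ {-2}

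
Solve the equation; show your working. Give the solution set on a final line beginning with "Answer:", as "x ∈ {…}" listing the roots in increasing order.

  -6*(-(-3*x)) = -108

Step 1. [-6*(-(-3*x)) = -108] divide by the outer -6. So div: -(-3*x) = 18.
Step 2. [-(-3*x) = 18] flip signs both sides ⇒ neg: -3*x = -18.
Step 3. [-3*x = -18] leading coefficient -3: divide by -3, so div: x = 6.

Answer: x ∈ {6}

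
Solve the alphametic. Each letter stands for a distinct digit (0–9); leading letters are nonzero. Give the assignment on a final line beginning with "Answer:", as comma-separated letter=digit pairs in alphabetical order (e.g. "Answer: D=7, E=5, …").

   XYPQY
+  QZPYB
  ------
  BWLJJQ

Step 1. [col 1: Y + B ≡ Q (mod 10)] B=1 is one option consistent with column 1 (Y + B ≡ Q (mod 10), carry-in 0) — take it ⇒ B=1.
Step 2. [col 1: Y + B ≡ Q (mod 10)] no forcing yet in column 1 (carry-in 0); Q=8 is free and consistent — try it, so Q=8.
Step 3. [col 1: Y + B ≡ Q (mod 10)] in column 1 we have Y+B≡Q with carry-in 0; given B=1, Q=8 and digits 1,8 already taken and all letters distinct, that pins Y to 7 ⇒ Y=7.
Step 4. [col 2: Q + Y ≡ J (mod 10)] column 2: given Q=8, Y=7, carry-in 0, and digits 1,7,8 already taken and all letters distinct, Q+Y≡J (mod 10) forces J=5, so J=5.
Step 5. [col 3: P + P ≡ J (mod 10)] column 3: given J=5, carry-in 1, and digits 1,5,7,8 already taken and all letters distinct, P+P≡J (mod 10) forces P=2 ⇒ P=2.
Step 6. [col 4: Y + Z ≡ L (mod 10)] several values work for Z in column 4 (Y + Z ≡ L (mod 10), carry-in 0); try Z=9. So Z=9.
Step 7. [col 4: Y + Z ≡ L (mod 10)] in column 4 we have Y+Z≡L with carry-in 0; given Y=7, Z=9 and digits 1,2,5,7,8,9 already taken and all letters distinct, that pins L to 6 ⇒ L=6.
Step 8. [col 5: X + Q ≡ W (mod 10)] in column 5 we have X+Q≡W with carry-in 1; given Q=8 and digits 1,2,5,6,7,8,9 already taken and all letters distinct, that pins W to 3. So W=3.
Step 9. [col 5: X + Q ≡ W (mod 10)] column 5 reads X+Q+carry(1)=W with Q=8, W=3; with digits 1,2,3,5,6,7,8,9 already taken and all letters distinct, the only value for X is 4. So X=4.

Answer: B=1, J=5, L=6, P=2, Q=8, W=3, X=4, Y=7, Z=9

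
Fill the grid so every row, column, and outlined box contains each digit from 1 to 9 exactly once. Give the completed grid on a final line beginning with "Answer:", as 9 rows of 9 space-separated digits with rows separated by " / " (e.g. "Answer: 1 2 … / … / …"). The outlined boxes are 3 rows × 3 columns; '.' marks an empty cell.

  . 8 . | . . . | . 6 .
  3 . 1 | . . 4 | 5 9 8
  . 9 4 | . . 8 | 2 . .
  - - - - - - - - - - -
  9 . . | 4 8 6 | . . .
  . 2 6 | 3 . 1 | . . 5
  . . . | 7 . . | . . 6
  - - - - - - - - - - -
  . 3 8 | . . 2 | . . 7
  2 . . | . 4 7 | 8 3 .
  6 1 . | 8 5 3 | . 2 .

Step 1. [r8c4∈{1,6,9}] r8c4 is the only open cell in row 8 admitting 6, so r8c4=6.
Step 2. [r8c9∈{1,9}] in row 8, 1 fits only at r8c9. So r8c9=1.
Step 3. [r6c1∈{1,4,5,8}] across col 1, 1 lands solely at r6c1. So r6c1=1.
Step 4. [r5c5∈{9}] r5c5 has the single candidate 9. So r5c5=9.
Step 5. [r6c7∈{3,4,9}] row 6 places 9 nowhere but r6c7 ⇒ r6c7=9.
Step 6. [r9c7∈{4}] r9c7 has the single candidate 4, so r9c7=4.
Step 7. [r5c7∈{7}] r5c7 is down to just 7. So r5c7=7.
Step 8. [r3c5∈{1,3,6,7}] in row 3, 6 fits only at r3c5 ⇒ r3c5=6.
Step 9. [r1c5∈{1,2,3,7}] r1c5 is the only open cell in col 5 admitting 3 ⇒ r1c5=3.
Step 10. [r8c2∈{5}] nothing but 5 survives at r8c2 ⇒ r8c2=5.
Step 11. [r4c3∈{3,5,7}] in row 4, 5 fits only at r4c3. So r4c3=5.
Step 12. [r1c7∈{1}] r1c7 is down to just 1. So r1c7=1.
Step 13. [r7c4∈{1,9}] row 7 places 9 nowhere but r7c4. So r7c4=9.
Step 14. [r9c3∈{7,9}] r9c3 is the only open cell in row 9 admitting 7. So r9c3=7.
Step 15. [r1c1∈{5,7}] in row 1, 7 fits only at r1c1 ⇒ r1c1=7.
Step 16. [r6c8∈{4,8}] 8 has one home in row 6: r6c8. So r6c8=8.
Step 17. [r2c4∈{2}] nothing but 2 survives at r2c4 ⇒ r2c4=2.
Step 18. [r1c4∈{5}] r1c4 has the single candidate 5, so r1c4=5.
Step 19. [r3c9∈{3}] r3c9 is down to just 3, so r3c9=3.
Step 20. [r7c1∈{4}] r7c1 is down to just 4, so r7c1=4.
Step 21. [r5c1∈{8}] only 8 remains possible at r5c1, so r5c1=8.
Step 22. [r5c8∈{4}] r5c8 is down to just 4 ⇒ r5c8=4.
Step 23. [r8c3∈{9}] nothing but 9 survives at r8c3 ⇒ r8c3=9.
Step 24. [r4c9∈{2}] only 2 remains possible at r4c9. So r4c9=2.
Step 25. [r4c7∈{3}] nothing but 3 survives at r4c7 ⇒ r4c7=3.
Step 26. [r4c2∈{7}] only 7 remains possible at r4c2, so r4c2=7.
Step 27. [r4c8∈{1}] r4c8 is down to just 1, so r4c8=1.
Step 28. [r6c2∈{4}] only 4 remains possible at r6c2, so r6c2=4.
Step 29. [r6c5∈{2}] r6c5 has the single candidate 2 ⇒ r6c5=2.
Step 30. [r9c9∈{9}] nothing but 9 survives at r9c9. So r9c9=9.
Step 31. [r6c6∈{5}] r6c6 has the single candidate 5 ⇒ r6c6=5.
Step 32. [r1c9∈{4}] r1c9 is down to just 4 ⇒ r1c9=4.
Step 33. [r3c8∈{7}] only 7 remains possible at r3c8, so r3c8=7.
Step 34. [r6c3∈{3}] nothing but 3 survives at r6c3. So r6c3=3.
Step 35. [r2c2∈{6}] nothing but 6 survives at r2c2 ⇒ r2c2=6.
Step 36. [r7c5∈{1}] r7c5's peers cover all but 1 ⇒ r7c5=1.
Step 37. [r3c1∈{5}] r3c1 has the single candidate 5. So r3c1=5.
Step 38. [r2c5∈{7}] r2c5 is down to just 7 ⇒ r2c5=7.
Step 39. [r1c6∈{9}] nothing but 9 survives at r1c6, so r1c6=9.
Step 40. [r7c7∈{6}] r7c7 is down to just 6, so r7c7=6.
Step 41. [r1c3∈{2}] nothing but 2 survives at r1c3. So r1c3=2.
Step 42. [r7c8∈{5}] r7c8's peers cover all but 5, so r7c8=5.
Step 43. [r3c4∈{1}] r3c4's peers cover all but 1. So r3c4=1.

Answer: 7 8 2 5 3 9 1 6 4 / 3 6 1 2 7 4 5 9 8 / 5 9 4 1 6 8 2 7 3 / 9 7 5 4 8 6 3 1 2 / 8 2 6 3 9 1 7 4 5 / 1 4 3 7 2 5 9 8 6 / 4 3 8 9 1 2 6 5 7 / 2 5 9 6 4 7 8 3 1 / 6 1 7 8 5 3 4 2 9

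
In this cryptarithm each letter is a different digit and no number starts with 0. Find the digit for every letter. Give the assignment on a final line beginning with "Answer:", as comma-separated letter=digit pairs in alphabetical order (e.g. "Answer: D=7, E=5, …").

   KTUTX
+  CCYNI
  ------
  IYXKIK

Step 1. [col 1: X + I ≡ K (mod 10)] K=8 is one option consistent with column 1 (X + I ≡ K (mod 10), carry-in 0) — take it ⇒ K=8.
Step 2. [col 1: X + I ≡ K (mod 10)] no forcing yet in column 1 (carry-in 0); I=1 is free and consistent — try it ⇒ I=1.
Step 3. [col 1: X + I ≡ K (mod 10)] in column 1 we have X+I≡K with carry-in 0; given I=1, K=8 and digits 1,8 already taken and all letters distinct, that pins X to 7. So X=7.
Step 4. [col 2: T + N ≡ I (mod 10)] no forcing yet in column 2 (carry-in 0); N=9 is free and consistent — try it, so N=9.
Step 5. [col 2: T + N ≡ I (mod 10)] column 2 reads T+N+carry(0)=I with N=9, I=1; with digits 1,7,8,9 already taken and all letters distinct, the only value for T is 2. So T=2.
Step 6. [col 3: U + Y ≡ K (mod 10)] several values work for U in column 3 (U + Y ≡ K (mod 10), carry-in 1); try U=4. So U=4.
Step 7. [col 3: U + Y ≡ K (mod 10)] in column 3 we have U+Y≡K with carry-in 1; given U=4, K=8 and digits 1,2,4,7,8,9 already taken and all letters distinct, that pins Y to 3 ⇒ Y=3.
Step 8. [col 4: T + C ≡ X (mod 10)] column 4 reads T+C+carry(0)=X with T=2, X=7; with digits 1,2,3,4,7,8,9 already taken and all letters distinct, the only value for C is 5. So C=5.

Answer: C=5, I=1, K=8, N=9, T=2, U=4, X=7, Y=3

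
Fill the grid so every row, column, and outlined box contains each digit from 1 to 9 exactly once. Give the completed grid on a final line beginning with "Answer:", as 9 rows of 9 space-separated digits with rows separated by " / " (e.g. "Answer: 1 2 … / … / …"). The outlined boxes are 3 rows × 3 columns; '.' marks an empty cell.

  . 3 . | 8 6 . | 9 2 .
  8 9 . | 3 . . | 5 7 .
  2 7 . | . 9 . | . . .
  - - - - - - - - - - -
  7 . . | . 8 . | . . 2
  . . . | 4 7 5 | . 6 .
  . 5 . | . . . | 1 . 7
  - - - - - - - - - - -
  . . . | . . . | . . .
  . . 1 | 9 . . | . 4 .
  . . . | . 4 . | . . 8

Step 1. [r1c1∈{1,4,5}] across box 1, 1 lands solely at r1c1. So r1c1=1.
Step 2. [r1c9∈{4}] r1c9's peers cover all but 4. So r1c9=4.
Step 3. [r3c4∈{1,5}] box 2 places 5 nowhere but r3c4, so r3c4=5.
Step 4. [r4c8∈{3,5,9}] across row 4, 5 lands solely at r4c8, so r4c8=5.
Step 5. [r4c7∈{3,4}] 4 has one home in col 7: r4c7. So r4c7=4.
Step 6. [r7c2∈{2,4,6,8}] col 2 places 4 nowhere but r7c2, so r7c2=4.
Step 7. [r6c1∈{3,4,6,9}] r6c1 is the only open cell in col 1 admitting 4, so r6c1=4.
Step 8. [r5c2∈{1,2,8}] 1 has one home in row 5: r5c2 ⇒ r5c2=1.
Step 9. [r4c2∈{6}] r4c2 is down to just 6, so r4c2=6.
Step 10. [r9c2∈{2}] nothing but 2 survives at r9c2, so r9c2=2.
Step 11. [r5c3∈{2,3,8,9}] r5c3 is the only open cell in row 5 admitting 2. So r5c3=2.
Step 12. [r6c3∈{3,8,9}] across box 4, 8 lands solely at r6c3 ⇒ r6c3=8.
Step 13. [r7c6∈{1,2,3,6,7,8}] 8 has one home in row 7: r7c6, so r7c6=8.
Step 14. [r4c4∈{1}] only 1 remains possible at r4c4 ⇒ r4c4=1.
Step 15. [r3c8∈{1,3,8}] in col 8, 8 fits only at r3c8, so r3c8=8.
Step 16. [r1c6∈{7}] nothing but 7 survives at r1c6 ⇒ r1c6=7.
Step 17. [r8c7∈{2,3,6,7}] r8c7 is the only open cell in row 8 admitting 7 ⇒ r8c7=7.
Step 18. [r7c7∈{2,3,6}] across col 7, 2 lands solely at r7c7. So r7c7=2.
Step 19. [r6c4∈{2,6}] r6c4 is the only open cell in col 4 admitting 2. So r6c4=2.
Step 20. [r6c5∈{3}] r6c5 has the single candidate 3. So r6c5=3.
Step 21. [r6c8∈{9}] r6c8 has the single candidate 9. So r6c8=9.
Step 22. [r7c9∈{1,3,5,6,9}] col 9 places 9 nowhere but r7c9. So r7c9=9.
Step 23. [r8c9∈{3,5,6}] in col 9, 5 fits only at r8c9 ⇒ r8c9=5.
Step 24. [r9c7∈{3,6}] across box 9, 6 lands solely at r9c7. So r9c7=6.
Step 25. [r7c4∈{6,7}] 6 has one home in col 4: r7c4. So r7c4=6.
Step 26. [r4c3∈{3,9}] across row 4, 3 lands solely at r4c3, so r4c3=3.
Step 27. [r9c3∈{5,7,9}] r9c3 is the only open cell in col 3 admitting 9 ⇒ r9c3=9.
Step 28. [r7c5∈{1,5}] in col 5, 5 fits only at r7c5, so r7c5=5.
Step 29. [r2c5∈{1,2}] r2c5 is the only open cell in col 5 admitting 1, so r2c5=1.
Step 30. [r7c1∈{3}] nothing but 3 survives at r7c1. So r7c1=3.
Step 31. [r8c6∈{2,3}] r8c6 is the only open cell in row 8 admitting 3, so r8c6=3.
Step 32. [r3c9∈{1,3,6}] row 3 places 1 nowhere but r3c9, so r3c9=1.
Step 33. [r3c6∈{4}] r3c6 has the single candidate 4. So r3c6=4.
Step 34. [r9c8∈{1,3}] across row 9, 3 lands solely at r9c8 ⇒ r9c8=3.
Step 35. [r3c3∈{6}] nothing but 6 survives at r3c3 ⇒ r3c3=6.
Step 36. [r3c7∈{3}] nothing but 3 survives at r3c7 ⇒ r3c7=3.
Step 37. [r7c3∈{7}] r7c3 has the single candidate 7 ⇒ r7c3=7.
Step 38. [r8c1∈{6}] r8c1 is down to just 6. So r8c1=6.
Step 39. [r5c9∈{3}] only 3 remains possible at r5c9 ⇒ r5c9=3.
Step 40. [r8c2∈{8}] r8c2's peers cover all but 8, so r8c2=8.
Step 41. [r9c1∈{5}] only 5 remains possible at r9c1. So r9c1=5.
Step 42. [r2c9∈{6}] only 6 remains possible at r2c9, so r2c9=6.
Step 43. [r9c6∈{1}] r9c6 is down to just 1, so r9c6=1.
Step 44. [r4c6∈{9}] nothing but 9 survives at r4c6. So r4c6=9.
Step 45. [r6c6∈{6}] r6c6 has the single candidate 6 ⇒ r6c6=6.
Step 46. [r5c1∈{9}] only 9 remains possible at r5c1 ⇒ r5c1=9.
Step 47. [r9c4∈{7}] r9c4's peers cover all but 7. So r9c4=7.
Step 48. [r2c6∈{2}] only 2 remains possible at r2c6, so r2c6=2.
Step 49. [r5c7∈{8}] nothing but 8 survives at r5c7, so r5c7=8.
Step 50. [r7c8∈{1}] r7c8 is down to just 1, so r7c8=1.
Step 51. [r2c3∈{4}] only 4 remains possible at r2c3, so r2c3=4.
Step 52. [r1c3∈{5}] nothing but 5 survives at r1c3. So r1c3=5.
Step 53. [r8c5∈{2}] r8c5 has the single candidate 2 ⇒ r8c5=2.

Answer: 1 3 5 8 6 7 9 2 4 / 8 9 4 3 1 2 5 7 6 / 2 7 6 5 9 4 3 8 1 / 7 6 3 1 8 9 4 5 2 / 9 1 2 4 7 5 8 6 3 / 4 5 8 2 3 6 1 9 7 / 3 4 7 6 5 8 2 1 9 / 6 8 1 9 2 3 7 4 5 / 5 2 9 7 4 1 6 3 8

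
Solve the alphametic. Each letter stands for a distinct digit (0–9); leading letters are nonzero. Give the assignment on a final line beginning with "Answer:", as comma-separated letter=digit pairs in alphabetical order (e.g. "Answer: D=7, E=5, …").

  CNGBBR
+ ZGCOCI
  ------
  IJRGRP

Step 1. [col 1: R + I ≡ P (mod 10)] several values work for I in column 1 (R + I ≡ P (mod 10), carry-in 0); try I=8 ⇒ I=8.
Step 2. [col 1: R + I ≡ P (mod 10)] P=7 is one option consistent with column 1 (R + I ≡ P (mod 10), carry-in 0) — take it, so P=7.
Step 3. [col 1: R + I ≡ P (mod 10)] column 1 reads R+I+carry(0)=P with I=8, P=7; with digits 7,8 already taken and all letters distinct, the only value for R is 9 ⇒ R=9.
Step 4. [col 2: B + C ≡ R (mod 10)] no forcing yet in column 2 (carry-in 1); B=3 is free and consistent — try it, so B=3.
Step 5. [col 2: B + C ≡ R (mod 10)] column 2: given B=3, R=9, carry-in 1, and digits 3,7,8,9 already taken and all letters distinct, B+C≡R (mod 10) forces C=5 ⇒ C=5.
Step 6. [col 3: B + O ≡ G (mod 10)] column 3: given B=3, carry-in 0, and digits 3,5,7,8,9 already taken and all letters distinct, B+O≡G (mod 10) forces G=4. So G=4.
Step 7. [col 3: B + O ≡ G (mod 10)] column 3: given B=3, G=4, carry-in 0, and digits 3,4,5,7,8,9 already taken and all letters distinct, B+O≡G (mod 10) forces O=1 ⇒ O=1.
Step 8. [col 5: N + G ≡ J (mod 10)] no forcing yet in column 5 (carry-in 0); N=6 is free and consistent — try it ⇒ N=6.
Step 9. [col 5: N + G ≡ J (mod 10)] in column 5 we have N+G≡J with carry-in 0; given N=6, G=4 and digits 1,3,4,5,6,7,8,9 already taken and all letters distinct, that pins J to 0 ⇒ J=0.
Step 10. [col 6: C + Z ≡ I (mod 10)] column 6 reads C+Z+carry(1)=I with C=5, I=8; with digits 0,1,3,4,5,6,7,8,9 already taken and all letters distinct, the only value for Z is 2 ⇒ Z=2.

Answer: B=3, C=5, G=4, I=8, J=0, N=6, O=1, P=7, R=9, Z=2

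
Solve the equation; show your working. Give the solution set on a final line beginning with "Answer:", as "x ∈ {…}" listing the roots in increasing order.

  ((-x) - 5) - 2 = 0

Step 1. [((-x) - 5) - 2 = 0] 2 comes off first (add 2). So sub: (-x) - 5 = 2.
Step 2. [(-x) - 5 = 2] peel the -5: add 5 from each side. So sub: -x = 7.
Step 3. [-x = 7] leading − — multiply by −1. So neg: x = -7.

Answer: x ∈ {-7}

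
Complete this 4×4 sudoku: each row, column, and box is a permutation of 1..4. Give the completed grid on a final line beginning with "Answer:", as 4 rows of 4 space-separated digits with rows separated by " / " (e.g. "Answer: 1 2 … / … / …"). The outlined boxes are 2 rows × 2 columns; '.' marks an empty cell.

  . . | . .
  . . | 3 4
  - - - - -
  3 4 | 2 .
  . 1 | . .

Step 1. [r1c4∈{1,2}] 2 has one home in col 4: r1c4. So r1c4=2.
Step 2. [r2c1∈{1,2}] 1 has one home in row 2: r2c1, so r2c1=1.
Step 3. [r3c4∈{1}] only 1 remains possible at r3c4, so r3c4=1.
Step 4. [r4c3∈{4}] only 4 remains possible at r4c3 ⇒ r4c3=4.
Step 5. [r1c3∈{1}] only 1 remains possible at r1c3. So r1c3=1.
Step 6. [r4c1∈{2}] r4c1 is down to just 2, so r4c1=2.
Step 7. [r4c4∈{3}] r4c4's peers cover all but 3, so r4c4=3.
Step 8. [r1c1∈{4}] r1c1 has the single candidate 4, so r1c1=4.
Step 9. [r2c2∈{2}] r2c2 has the single candidate 2 ⇒ r2c2=2.
Step 10. [r1c2∈{3}] r1c2's peers cover all but 3 ⇒ r1c2=3.

Answer: 4 3 1 2 / 1 2 3 4 / 3 4 2 1 / 2 1 4 3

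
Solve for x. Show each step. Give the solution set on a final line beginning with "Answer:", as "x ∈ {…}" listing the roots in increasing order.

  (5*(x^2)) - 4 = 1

Step 1. [(5*(x^2)) - 4 = 1] 4 comes off first (add 4), so sub: 5*(x^2) = 5.
Step 2. [5*(x^2) = 5] LHS = 5·(…); ÷5 both sides ⇒ div: x^2 = 1.
Step 3. [x^2 = 1] √ both sides: 1 ≥ 0 gives two branches. So sqrt: x = 1 or -1.

Answer: x ∈ {-1, 1}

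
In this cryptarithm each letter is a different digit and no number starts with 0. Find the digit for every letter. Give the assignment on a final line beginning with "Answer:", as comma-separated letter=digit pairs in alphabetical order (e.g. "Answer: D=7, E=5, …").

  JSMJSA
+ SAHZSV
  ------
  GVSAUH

Step 1. [col 1: A + V ≡ H (mod 10)] several values work for H in column 1 (A + V ≡ H (mod 10), carry-in 0); try H=4 ⇒ H=4.
Step 2. [col 1: A + V ≡ H (mod 10)] A=9 is one option consistent with column 1 (A + V ≡ H (mod 10), carry-in 0) — take it. So A=9.
Step 3. [col 1: A + V ≡ H (mod 10)] from column 1 (A=9, H=4, carry-in 0, digits 4,9 already taken and all letters distinct): V must equal 5, so V=5.
Step 4. [col 2: S + S ≡ U (mod 10)] S=6 is one option consistent with column 2 (S + S ≡ U (mod 10), carry-in 1) — take it ⇒ S=6.
Step 5. [col 2: S + S ≡ U (mod 10)] in column 2 we have S+S≡U with carry-in 1; given S=6 and digits 4,5,6,9 already taken and all letters distinct, that pins U to 3. So U=3.
Step 6. [col 3: J + Z ≡ A (mod 10)] J=1 is one option consistent with column 3 (J + Z ≡ A (mod 10), carry-in 1) — take it. So J=1.
Step 7. [col 3: J + Z ≡ A (mod 10)] from column 3 (J=1, A=9, carry-in 1, digits 1,3,4,5,6,9 already taken and all letters distinct): Z must equal 7 ⇒ Z=7.
Step 8. [col 4: M + H ≡ S (mod 10)] column 4 reads M+H+carry(0)=S with H=4, S=6; with digits 1,3,4,5,6,7,9 already taken and all letters distinct, the only value for M is 2, so M=2.
Step 9. [col 6: J + S ≡ G (mod 10)] column 6 reads J+S+carry(1)=G with J=1, S=6; with digits 1,2,3,4,5,6,7,9 already taken and all letters distinct, the only value for G is 8 ⇒ G=8.

Answer: A=9, G=8, H=4, J=1, M=2, S=6, U=3, V=5, Z=7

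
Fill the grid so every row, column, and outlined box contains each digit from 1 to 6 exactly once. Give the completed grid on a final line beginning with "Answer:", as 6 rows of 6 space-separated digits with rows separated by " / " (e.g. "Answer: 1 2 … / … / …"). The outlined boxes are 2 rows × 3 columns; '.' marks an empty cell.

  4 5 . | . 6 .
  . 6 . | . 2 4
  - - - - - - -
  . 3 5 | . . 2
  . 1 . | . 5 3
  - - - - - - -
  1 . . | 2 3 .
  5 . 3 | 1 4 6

Step 1. [r4c3∈{2,4,6}] box 3 places 4 nowhere but r4c3, so r4c3=4.
Step 2. [r4c4∈{6}] r4c4 is down to just 6. So r4c4=6.
Step 3. [r1c3∈{1,2}] across row 1, 2 lands solely at r1c3 ⇒ r1c3=2.
Step 4. [r1c4∈{3}] r1c4's peers cover all but 3. So r1c4=3.
Step 5. [r4c1∈{2}] nothing but 2 survives at r4c1, so r4c1=2.
Step 6. [r6c2∈{2}] r6c2 has the single candidate 2, so r6c2=2.
Step 7. [r2c4∈{5}] only 5 remains possible at r2c4, so r2c4=5.
Step 8. [r3c5∈{1}] r3c5's peers cover all but 1. So r3c5=1.
Step 9. [r2c1∈{3}] nothing but 3 survives at r2c1, so r2c1=3.
Step 10. [r5c2∈{4}] r5c2 has the single candidate 4 ⇒ r5c2=4.
Step 11. [r5c6∈{5}] nothing but 5 survives at r5c6, so r5c6=5.
Step 12. [r1c6∈{1}] nothing but 1 survives at r1c6. So r1c6=1.
Step 13. [r5c3∈{6}] only 6 remains possible at r5c3, so r5c3=6.
Step 14. [r3c1∈{6}] r3c1 is down to just 6. So r3c1=6.
Step 15. [r3c4∈{4}] r3c4 has the single candidate 4. So r3c4=4.
Step 16. [r2c3∈{1}] r2c3 has the single candidate 1. So r2c3=1.

Answer: 4 5 2 3 6 1 / 3 6 1 5 2 4 / 6 3 5 4 1 2 / 2 1 4 6 5 3 / 1 4 6 2 3 5 / 5 2 3 1 4 6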